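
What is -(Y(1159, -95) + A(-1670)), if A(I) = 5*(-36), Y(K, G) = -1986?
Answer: 2166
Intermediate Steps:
A(I) = -180
-(Y(1159, -95) + A(-1670)) = -(-1986 - 180) = -1*(-2166) = 2166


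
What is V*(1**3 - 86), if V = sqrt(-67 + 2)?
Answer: -85*I*sqrt(65) ≈ -685.29*I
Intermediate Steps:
V = I*sqrt(65) (V = sqrt(-65) = I*sqrt(65) ≈ 8.0623*I)
V*(1**3 - 86) = (I*sqrt(65))*(1**3 - 86) = (I*sqrt(65))*(1 - 86) = (I*sqrt(65))*(-85) = -85*I*sqrt(65)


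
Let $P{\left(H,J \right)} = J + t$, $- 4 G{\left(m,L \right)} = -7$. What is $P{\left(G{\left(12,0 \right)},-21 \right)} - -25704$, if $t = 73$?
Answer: $25756$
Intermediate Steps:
$G{\left(m,L \right)} = \frac{7}{4}$ ($G{\left(m,L \right)} = \left(- \frac{1}{4}\right) \left(-7\right) = \frac{7}{4}$)
$P{\left(H,J \right)} = 73 + J$ ($P{\left(H,J \right)} = J + 73 = 73 + J$)
$P{\left(G{\left(12,0 \right)},-21 \right)} - -25704 = \left(73 - 21\right) - -25704 = 52 + 25704 = 25756$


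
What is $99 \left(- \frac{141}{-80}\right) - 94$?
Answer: $\frac{6439}{80} \approx 80.488$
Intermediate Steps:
$99 \left(- \frac{141}{-80}\right) - 94 = 99 \left(\left(-141\right) \left(- \frac{1}{80}\right)\right) - 94 = 99 \cdot \frac{141}{80} - 94 = \frac{13959}{80} - 94 = \frac{6439}{80}$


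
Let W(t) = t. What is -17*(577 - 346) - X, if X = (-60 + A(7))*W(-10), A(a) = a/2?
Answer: -4492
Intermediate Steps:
A(a) = a/2 (A(a) = a*(½) = a/2)
X = 565 (X = (-60 + (½)*7)*(-10) = (-60 + 7/2)*(-10) = -113/2*(-10) = 565)
-17*(577 - 346) - X = -17*(577 - 346) - 1*565 = -17*231 - 565 = -3927 - 565 = -4492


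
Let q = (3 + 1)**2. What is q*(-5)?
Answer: -80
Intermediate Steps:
q = 16 (q = 4**2 = 16)
q*(-5) = 16*(-5) = -80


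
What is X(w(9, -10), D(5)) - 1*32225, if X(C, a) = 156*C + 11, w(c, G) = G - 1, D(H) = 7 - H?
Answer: -33930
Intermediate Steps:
w(c, G) = -1 + G
X(C, a) = 11 + 156*C
X(w(9, -10), D(5)) - 1*32225 = (11 + 156*(-1 - 10)) - 1*32225 = (11 + 156*(-11)) - 32225 = (11 - 1716) - 32225 = -1705 - 32225 = -33930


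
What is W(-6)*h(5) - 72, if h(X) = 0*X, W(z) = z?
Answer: -72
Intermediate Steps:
h(X) = 0
W(-6)*h(5) - 72 = -6*0 - 72 = 0 - 72 = -72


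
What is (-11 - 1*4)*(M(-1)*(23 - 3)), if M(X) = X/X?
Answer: -300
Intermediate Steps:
M(X) = 1
(-11 - 1*4)*(M(-1)*(23 - 3)) = (-11 - 1*4)*(1*(23 - 3)) = (-11 - 4)*(1*20) = -15*20 = -300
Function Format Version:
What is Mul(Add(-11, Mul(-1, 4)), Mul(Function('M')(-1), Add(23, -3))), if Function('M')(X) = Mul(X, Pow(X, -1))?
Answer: -300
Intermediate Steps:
Function('M')(X) = 1
Mul(Add(-11, Mul(-1, 4)), Mul(Function('M')(-1), Add(23, -3))) = Mul(Add(-11, Mul(-1, 4)), Mul(1, Add(23, -3))) = Mul(Add(-11, -4), Mul(1, 20)) = Mul(-15, 20) = -300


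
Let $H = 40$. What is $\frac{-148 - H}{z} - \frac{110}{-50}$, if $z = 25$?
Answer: $- \frac{133}{25} \approx -5.32$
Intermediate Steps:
$\frac{-148 - H}{z} - \frac{110}{-50} = \frac{-148 - 40}{25} - \frac{110}{-50} = \left(-148 - 40\right) \frac{1}{25} - - \frac{11}{5} = \left(-188\right) \frac{1}{25} + \frac{11}{5} = - \frac{188}{25} + \frac{11}{5} = - \frac{133}{25}$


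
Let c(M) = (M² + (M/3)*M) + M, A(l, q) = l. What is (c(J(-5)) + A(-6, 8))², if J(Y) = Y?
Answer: 4489/9 ≈ 498.78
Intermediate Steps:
c(M) = M + 4*M²/3 (c(M) = (M² + (M*(⅓))*M) + M = (M² + (M/3)*M) + M = (M² + M²/3) + M = 4*M²/3 + M = M + 4*M²/3)
(c(J(-5)) + A(-6, 8))² = ((⅓)*(-5)*(3 + 4*(-5)) - 6)² = ((⅓)*(-5)*(3 - 20) - 6)² = ((⅓)*(-5)*(-17) - 6)² = (85/3 - 6)² = (67/3)² = 4489/9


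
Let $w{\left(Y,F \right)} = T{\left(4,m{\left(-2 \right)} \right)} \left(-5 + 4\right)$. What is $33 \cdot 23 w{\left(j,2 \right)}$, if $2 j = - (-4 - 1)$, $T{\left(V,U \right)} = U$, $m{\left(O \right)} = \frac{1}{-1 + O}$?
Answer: $253$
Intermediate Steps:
$j = \frac{5}{2}$ ($j = \frac{\left(-1\right) \left(-4 - 1\right)}{2} = \frac{\left(-1\right) \left(-5\right)}{2} = \frac{1}{2} \cdot 5 = \frac{5}{2} \approx 2.5$)
$w{\left(Y,F \right)} = \frac{1}{3}$ ($w{\left(Y,F \right)} = \frac{-5 + 4}{-1 - 2} = \frac{1}{-3} \left(-1\right) = \left(- \frac{1}{3}\right) \left(-1\right) = \frac{1}{3}$)
$33 \cdot 23 w{\left(j,2 \right)} = 33 \cdot 23 \cdot \frac{1}{3} = 759 \cdot \frac{1}{3} = 253$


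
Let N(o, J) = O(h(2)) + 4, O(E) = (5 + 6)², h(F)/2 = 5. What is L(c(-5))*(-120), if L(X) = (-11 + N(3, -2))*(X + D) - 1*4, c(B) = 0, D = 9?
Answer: -122640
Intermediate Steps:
h(F) = 10 (h(F) = 2*5 = 10)
O(E) = 121 (O(E) = 11² = 121)
N(o, J) = 125 (N(o, J) = 121 + 4 = 125)
L(X) = 1022 + 114*X (L(X) = (-11 + 125)*(X + 9) - 1*4 = 114*(9 + X) - 4 = (1026 + 114*X) - 4 = 1022 + 114*X)
L(c(-5))*(-120) = (1022 + 114*0)*(-120) = (1022 + 0)*(-120) = 1022*(-120) = -122640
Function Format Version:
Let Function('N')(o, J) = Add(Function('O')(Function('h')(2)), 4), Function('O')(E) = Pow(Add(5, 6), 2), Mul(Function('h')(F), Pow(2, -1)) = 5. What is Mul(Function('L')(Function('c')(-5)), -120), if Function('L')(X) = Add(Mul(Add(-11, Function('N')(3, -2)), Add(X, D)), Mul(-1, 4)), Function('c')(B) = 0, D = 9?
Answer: -122640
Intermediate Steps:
Function('h')(F) = 10 (Function('h')(F) = Mul(2, 5) = 10)
Function('O')(E) = 121 (Function('O')(E) = Pow(11, 2) = 121)
Function('N')(o, J) = 125 (Function('N')(o, J) = Add(121, 4) = 125)
Function('L')(X) = Add(1022, Mul(114, X)) (Function('L')(X) = Add(Mul(Add(-11, 125), Add(X, 9)), Mul(-1, 4)) = Add(Mul(114, Add(9, X)), -4) = Add(Add(1026, Mul(114, X)), -4) = Add(1022, Mul(114, X)))
Mul(Function('L')(Function('c')(-5)), -120) = Mul(Add(1022, Mul(114, 0)), -120) = Mul(Add(1022, 0), -120) = Mul(1022, -120) = -122640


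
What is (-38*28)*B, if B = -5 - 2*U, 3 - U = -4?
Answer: 20216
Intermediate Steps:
U = 7 (U = 3 - 1*(-4) = 3 + 4 = 7)
B = -19 (B = -5 - 2*7 = -5 - 14 = -19)
(-38*28)*B = -38*28*(-19) = -1064*(-19) = 20216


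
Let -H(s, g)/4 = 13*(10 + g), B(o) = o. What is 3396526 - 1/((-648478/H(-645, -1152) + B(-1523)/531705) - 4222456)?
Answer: 226418232480044007285206/66661710371134571 ≈ 3.3965e+6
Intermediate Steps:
H(s, g) = -520 - 52*g (H(s, g) = -52*(10 + g) = -4*(130 + 13*g) = -520 - 52*g)
3396526 - 1/((-648478/H(-645, -1152) + B(-1523)/531705) - 4222456) = 3396526 - 1/((-648478/(-520 - 52*(-1152)) - 1523/531705) - 4222456) = 3396526 - 1/((-648478/(-520 + 59904) - 1523*1/531705) - 4222456) = 3396526 - 1/((-648478/59384 - 1523/531705) - 4222456) = 3396526 - 1/((-648478*1/59384 - 1523/531705) - 4222456) = 3396526 - 1/((-324239/29692 - 1523/531705) - 4222456) = 3396526 - 1/(-172444718411/15787384860 - 4222456) = 3396526 - 1/(-66661710371134571/15787384860) = 3396526 - 1*(-15787384860/66661710371134571) = 3396526 + 15787384860/66661710371134571 = 226418232480044007285206/66661710371134571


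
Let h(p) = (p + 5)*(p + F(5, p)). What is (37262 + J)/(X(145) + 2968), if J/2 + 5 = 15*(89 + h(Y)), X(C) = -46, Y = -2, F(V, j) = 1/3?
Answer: 19886/1461 ≈ 13.611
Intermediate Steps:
F(V, j) = ⅓ (F(V, j) = 1*(⅓) = ⅓)
h(p) = (5 + p)*(⅓ + p) (h(p) = (p + 5)*(p + ⅓) = (5 + p)*(⅓ + p))
J = 2510 (J = -10 + 2*(15*(89 + (5/3 + (-2)² + (16/3)*(-2)))) = -10 + 2*(15*(89 + (5/3 + 4 - 32/3))) = -10 + 2*(15*(89 - 5)) = -10 + 2*(15*84) = -10 + 2*1260 = -10 + 2520 = 2510)
(37262 + J)/(X(145) + 2968) = (37262 + 2510)/(-46 + 2968) = 39772/2922 = 39772*(1/2922) = 19886/1461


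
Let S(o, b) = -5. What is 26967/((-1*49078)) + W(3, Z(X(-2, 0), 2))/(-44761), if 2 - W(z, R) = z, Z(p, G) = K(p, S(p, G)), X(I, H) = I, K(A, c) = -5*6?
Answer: -1207020809/2196780358 ≈ -0.54945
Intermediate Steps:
K(A, c) = -30
Z(p, G) = -30
W(z, R) = 2 - z
26967/((-1*49078)) + W(3, Z(X(-2, 0), 2))/(-44761) = 26967/((-1*49078)) + (2 - 1*3)/(-44761) = 26967/(-49078) + (2 - 3)*(-1/44761) = 26967*(-1/49078) - 1*(-1/44761) = -26967/49078 + 1/44761 = -1207020809/2196780358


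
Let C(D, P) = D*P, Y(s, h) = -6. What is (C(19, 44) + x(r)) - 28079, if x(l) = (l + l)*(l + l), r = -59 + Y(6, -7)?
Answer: -10343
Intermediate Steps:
r = -65 (r = -59 - 6 = -65)
x(l) = 4*l**2 (x(l) = (2*l)*(2*l) = 4*l**2)
(C(19, 44) + x(r)) - 28079 = (19*44 + 4*(-65)**2) - 28079 = (836 + 4*4225) - 28079 = (836 + 16900) - 28079 = 17736 - 28079 = -10343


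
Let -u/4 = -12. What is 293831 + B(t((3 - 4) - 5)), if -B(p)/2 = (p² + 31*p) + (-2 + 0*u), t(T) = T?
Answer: 294135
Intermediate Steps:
u = 48 (u = -4*(-12) = 48)
B(p) = 4 - 62*p - 2*p² (B(p) = -2*((p² + 31*p) + (-2 + 0*48)) = -2*((p² + 31*p) + (-2 + 0)) = -2*((p² + 31*p) - 2) = -2*(-2 + p² + 31*p) = 4 - 62*p - 2*p²)
293831 + B(t((3 - 4) - 5)) = 293831 + (4 - 62*((3 - 4) - 5) - 2*((3 - 4) - 5)²) = 293831 + (4 - 62*(-1 - 5) - 2*(-1 - 5)²) = 293831 + (4 - 62*(-6) - 2*(-6)²) = 293831 + (4 + 372 - 2*36) = 293831 + (4 + 372 - 72) = 293831 + 304 = 294135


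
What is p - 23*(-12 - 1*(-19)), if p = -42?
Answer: -203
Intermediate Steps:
p - 23*(-12 - 1*(-19)) = -42 - 23*(-12 - 1*(-19)) = -42 - 23*(-12 + 19) = -42 - 23*7 = -42 - 161 = -203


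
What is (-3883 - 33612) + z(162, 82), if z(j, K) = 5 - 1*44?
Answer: -37534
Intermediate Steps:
z(j, K) = -39 (z(j, K) = 5 - 44 = -39)
(-3883 - 33612) + z(162, 82) = (-3883 - 33612) - 39 = -37495 - 39 = -37534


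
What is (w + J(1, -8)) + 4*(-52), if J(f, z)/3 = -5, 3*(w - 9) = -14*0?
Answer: -214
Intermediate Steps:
w = 9 (w = 9 + (-14*0)/3 = 9 + (1/3)*0 = 9 + 0 = 9)
J(f, z) = -15 (J(f, z) = 3*(-5) = -15)
(w + J(1, -8)) + 4*(-52) = (9 - 15) + 4*(-52) = -6 - 208 = -214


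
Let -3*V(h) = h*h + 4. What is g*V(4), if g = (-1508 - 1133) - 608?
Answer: 21660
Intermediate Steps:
V(h) = -4/3 - h**2/3 (V(h) = -(h*h + 4)/3 = -(h**2 + 4)/3 = -(4 + h**2)/3 = -4/3 - h**2/3)
g = -3249 (g = -2641 - 608 = -3249)
g*V(4) = -3249*(-4/3 - 1/3*4**2) = -3249*(-4/3 - 1/3*16) = -3249*(-4/3 - 16/3) = -3249*(-20/3) = 21660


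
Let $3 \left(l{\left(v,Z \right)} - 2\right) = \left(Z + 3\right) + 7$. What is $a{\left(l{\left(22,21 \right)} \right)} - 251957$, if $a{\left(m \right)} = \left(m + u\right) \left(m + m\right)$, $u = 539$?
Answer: $- \frac{2145217}{9} \approx -2.3836 \cdot 10^{5}$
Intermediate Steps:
$l{\left(v,Z \right)} = \frac{16}{3} + \frac{Z}{3}$ ($l{\left(v,Z \right)} = 2 + \frac{\left(Z + 3\right) + 7}{3} = 2 + \frac{\left(3 + Z\right) + 7}{3} = 2 + \frac{10 + Z}{3} = 2 + \left(\frac{10}{3} + \frac{Z}{3}\right) = \frac{16}{3} + \frac{Z}{3}$)
$a{\left(m \right)} = 2 m \left(539 + m\right)$ ($a{\left(m \right)} = \left(m + 539\right) \left(m + m\right) = \left(539 + m\right) 2 m = 2 m \left(539 + m\right)$)
$a{\left(l{\left(22,21 \right)} \right)} - 251957 = 2 \left(\frac{16}{3} + \frac{1}{3} \cdot 21\right) \left(539 + \left(\frac{16}{3} + \frac{1}{3} \cdot 21\right)\right) - 251957 = 2 \left(\frac{16}{3} + 7\right) \left(539 + \left(\frac{16}{3} + 7\right)\right) - 251957 = 2 \cdot \frac{37}{3} \left(539 + \frac{37}{3}\right) - 251957 = 2 \cdot \frac{37}{3} \cdot \frac{1654}{3} - 251957 = \frac{122396}{9} - 251957 = - \frac{2145217}{9}$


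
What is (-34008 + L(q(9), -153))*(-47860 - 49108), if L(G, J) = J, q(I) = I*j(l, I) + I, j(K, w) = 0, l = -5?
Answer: 3312523848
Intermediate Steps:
q(I) = I (q(I) = I*0 + I = 0 + I = I)
(-34008 + L(q(9), -153))*(-47860 - 49108) = (-34008 - 153)*(-47860 - 49108) = -34161*(-96968) = 3312523848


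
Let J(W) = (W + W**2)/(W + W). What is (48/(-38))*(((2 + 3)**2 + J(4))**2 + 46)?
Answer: -19254/19 ≈ -1013.4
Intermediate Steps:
J(W) = (W + W**2)/(2*W) (J(W) = (W + W**2)/((2*W)) = (W + W**2)*(1/(2*W)) = (W + W**2)/(2*W))
(48/(-38))*(((2 + 3)**2 + J(4))**2 + 46) = (48/(-38))*(((2 + 3)**2 + (1/2 + (1/2)*4))**2 + 46) = (48*(-1/38))*((5**2 + (1/2 + 2))**2 + 46) = -24*((25 + 5/2)**2 + 46)/19 = -24*((55/2)**2 + 46)/19 = -24*(3025/4 + 46)/19 = -24/19*3209/4 = -19254/19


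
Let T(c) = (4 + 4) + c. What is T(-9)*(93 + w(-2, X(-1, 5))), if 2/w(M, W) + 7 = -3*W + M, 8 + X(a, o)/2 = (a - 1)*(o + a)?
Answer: -8093/87 ≈ -93.023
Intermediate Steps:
X(a, o) = -16 + 2*(-1 + a)*(a + o) (X(a, o) = -16 + 2*((a - 1)*(o + a)) = -16 + 2*((-1 + a)*(a + o)) = -16 + 2*(-1 + a)*(a + o))
T(c) = 8 + c
w(M, W) = 2/(-7 + M - 3*W) (w(M, W) = 2/(-7 + (-3*W + M)) = 2/(-7 + (M - 3*W)) = 2/(-7 + M - 3*W))
T(-9)*(93 + w(-2, X(-1, 5))) = (8 - 9)*(93 + 2/(-7 - 2 - 3*(-16 - 2*(-1) - 2*5 + 2*(-1)**2 + 2*(-1)*5))) = -(93 + 2/(-7 - 2 - 3*(-16 + 2 - 10 + 2*1 - 10))) = -(93 + 2/(-7 - 2 - 3*(-16 + 2 - 10 + 2 - 10))) = -(93 + 2/(-7 - 2 - 3*(-32))) = -(93 + 2/(-7 - 2 + 96)) = -(93 + 2/87) = -1*8093/87 = -8093/87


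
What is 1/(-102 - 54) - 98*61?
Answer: -932569/156 ≈ -5978.0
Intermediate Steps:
1/(-102 - 54) - 98*61 = 1/(-156) - 5978 = -1/156 - 5978 = -932569/156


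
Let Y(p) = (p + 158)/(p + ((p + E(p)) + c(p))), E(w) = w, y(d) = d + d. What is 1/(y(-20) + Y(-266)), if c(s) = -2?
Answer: -200/7973 ≈ -0.025085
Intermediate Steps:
y(d) = 2*d
Y(p) = (158 + p)/(-2 + 3*p) (Y(p) = (p + 158)/(p + ((p + p) - 2)) = (158 + p)/(p + (2*p - 2)) = (158 + p)/(p + (-2 + 2*p)) = (158 + p)/(-2 + 3*p))
1/(y(-20) + Y(-266)) = 1/(2*(-20) + (158 - 266)/(-2 + 3*(-266))) = 1/(-40 - 108/(-2 - 798)) = 1/(-40 - 108/(-800)) = 1/(-40 - 1/800*(-108)) = 1/(-40 + 27/200) = 1/(-7973/200) = -200/7973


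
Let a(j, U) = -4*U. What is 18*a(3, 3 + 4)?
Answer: -504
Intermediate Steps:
18*a(3, 3 + 4) = 18*(-4*(3 + 4)) = 18*(-4*7) = 18*(-28) = -504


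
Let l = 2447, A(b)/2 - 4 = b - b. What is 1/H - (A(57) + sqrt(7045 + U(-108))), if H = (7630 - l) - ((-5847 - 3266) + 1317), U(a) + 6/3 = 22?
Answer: -103831/12979 - 3*sqrt(785) ≈ -92.053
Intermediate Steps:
U(a) = 20 (U(a) = -2 + 22 = 20)
A(b) = 8 (A(b) = 8 + 2*(b - b) = 8 + 2*0 = 8 + 0 = 8)
H = 12979 (H = (7630 - 1*2447) - ((-5847 - 3266) + 1317) = (7630 - 2447) - (-9113 + 1317) = 5183 - 1*(-7796) = 5183 + 7796 = 12979)
1/H - (A(57) + sqrt(7045 + U(-108))) = 1/12979 - (8 + sqrt(7045 + 20)) = 1/12979 - (8 + sqrt(7065)) = 1/12979 - (8 + 3*sqrt(785)) = 1/12979 + (-8 - 3*sqrt(785)) = -103831/12979 - 3*sqrt(785)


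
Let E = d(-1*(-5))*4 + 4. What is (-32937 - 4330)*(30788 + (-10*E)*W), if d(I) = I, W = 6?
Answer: -1093711916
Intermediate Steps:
E = 24 (E = -1*(-5)*4 + 4 = 5*4 + 4 = 20 + 4 = 24)
(-32937 - 4330)*(30788 + (-10*E)*W) = (-32937 - 4330)*(30788 - 10*24*6) = -37267*(30788 - 240*6) = -37267*(30788 - 1440) = -37267*29348 = -1093711916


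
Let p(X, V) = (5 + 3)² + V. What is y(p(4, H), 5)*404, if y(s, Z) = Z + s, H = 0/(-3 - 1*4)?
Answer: 27876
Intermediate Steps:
H = 0 (H = 0/(-3 - 4) = 0/(-7) = 0*(-⅐) = 0)
p(X, V) = 64 + V (p(X, V) = 8² + V = 64 + V)
y(p(4, H), 5)*404 = (5 + (64 + 0))*404 = (5 + 64)*404 = 69*404 = 27876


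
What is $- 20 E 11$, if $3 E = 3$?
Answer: $-220$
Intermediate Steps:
$E = 1$ ($E = \frac{1}{3} \cdot 3 = 1$)
$- 20 E 11 = \left(-20\right) 1 \cdot 11 = \left(-20\right) 11 = -220$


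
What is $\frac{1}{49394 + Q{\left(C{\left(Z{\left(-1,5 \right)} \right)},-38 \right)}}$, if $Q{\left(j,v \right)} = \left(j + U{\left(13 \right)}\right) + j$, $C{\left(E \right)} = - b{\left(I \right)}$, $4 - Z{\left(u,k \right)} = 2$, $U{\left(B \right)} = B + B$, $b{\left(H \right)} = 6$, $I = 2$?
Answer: $\frac{1}{49408} \approx 2.024 \cdot 10^{-5}$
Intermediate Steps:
$U{\left(B \right)} = 2 B$
$Z{\left(u,k \right)} = 2$ ($Z{\left(u,k \right)} = 4 - 2 = 2$)
$C{\left(E \right)} = -6$ ($C{\left(E \right)} = \left(-1\right) 6 = -6$)
$Q{\left(j,v \right)} = 26 + 2 j$ ($Q{\left(j,v \right)} = \left(j + 2 \cdot 13\right) + j = \left(j + 26\right) + j = \left(26 + j\right) + j = 26 + 2 j$)
$\frac{1}{49394 + Q{\left(C{\left(Z{\left(-1,5 \right)} \right)},-38 \right)}} = \frac{1}{49394 + \left(26 + 2 \left(-6\right)\right)} = \frac{1}{49394 + \left(26 - 12\right)} = \frac{1}{49394 + 14} = \frac{1}{49408}$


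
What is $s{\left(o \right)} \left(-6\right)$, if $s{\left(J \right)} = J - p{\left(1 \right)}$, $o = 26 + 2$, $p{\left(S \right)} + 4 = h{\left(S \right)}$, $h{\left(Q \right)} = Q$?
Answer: $-186$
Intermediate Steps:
$p{\left(S \right)} = -4 + S$
$o = 28$
$s{\left(J \right)} = 3 + J$ ($s{\left(J \right)} = J - \left(-4 + 1\right) = J - -3 = J + 3 = 3 + J$)
$s{\left(o \right)} \left(-6\right) = \left(3 + 28\right) \left(-6\right) = 31 \left(-6\right) = -186$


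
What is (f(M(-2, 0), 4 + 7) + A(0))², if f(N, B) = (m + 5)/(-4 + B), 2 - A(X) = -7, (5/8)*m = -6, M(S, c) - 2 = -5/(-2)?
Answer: 85264/1225 ≈ 69.603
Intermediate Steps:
M(S, c) = 9/2 (M(S, c) = 2 - 5/(-2) = 2 - 5*(-½) = 2 + 5/2 = 9/2)
m = -48/5 (m = (8/5)*(-6) = -48/5 ≈ -9.6000)
A(X) = 9 (A(X) = 2 - 1*(-7) = 2 + 7 = 9)
f(N, B) = -23/(5*(-4 + B)) (f(N, B) = (-48/5 + 5)/(-4 + B) = -23/(5*(-4 + B)))
(f(M(-2, 0), 4 + 7) + A(0))² = (-23/(-20 + 5*(4 + 7)) + 9)² = (-23/(-20 + 5*11) + 9)² = (-23/(-20 + 55) + 9)² = (-23/35 + 9)² = (292/35)² = 85264/1225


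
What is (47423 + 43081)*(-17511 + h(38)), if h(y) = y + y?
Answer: -1577937240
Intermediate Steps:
h(y) = 2*y
(47423 + 43081)*(-17511 + h(38)) = (47423 + 43081)*(-17511 + 2*38) = 90504*(-17511 + 76) = 90504*(-17435) = -1577937240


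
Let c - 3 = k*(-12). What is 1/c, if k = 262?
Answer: -1/3141 ≈ -0.00031837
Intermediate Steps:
c = -3141 (c = 3 + 262*(-12) = 3 - 3144 = -3141)
1/c = 1/(-3141) = -1/3141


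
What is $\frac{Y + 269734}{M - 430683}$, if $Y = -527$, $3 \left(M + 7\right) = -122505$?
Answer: $- \frac{269207}{471525} \approx -0.57093$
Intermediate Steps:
$M = -40842$ ($M = -7 + \frac{1}{3} \left(-122505\right) = -7 - 40835 = -40842$)
$\frac{Y + 269734}{M - 430683} = \frac{-527 + 269734}{-40842 - 430683} = \frac{269207}{-471525} = 269207 \left(- \frac{1}{471525}\right) = - \frac{269207}{471525}$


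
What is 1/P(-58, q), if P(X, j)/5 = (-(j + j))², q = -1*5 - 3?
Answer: 1/1280 ≈ 0.00078125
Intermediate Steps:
q = -8 (q = -5 - 3 = -8)
P(X, j) = 20*j² (P(X, j) = 5*(-(j + j))² = 5*(-2*j)² = 5*(4*j²) = 20*j²)
1/P(-58, q) = 1/(20*(-8)²) = 1/(20*64) = 1/1280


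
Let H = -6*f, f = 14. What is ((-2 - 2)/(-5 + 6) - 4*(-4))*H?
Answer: -1008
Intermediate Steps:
H = -84 (H = -6*14 = -84)
((-2 - 2)/(-5 + 6) - 4*(-4))*H = ((-2 - 2)/(-5 + 6) - 4*(-4))*(-84) = (-4/1 + 16)*(-84) = (-4*1 + 16)*(-84) = (-4 + 16)*(-84) = 12*(-84) = -1008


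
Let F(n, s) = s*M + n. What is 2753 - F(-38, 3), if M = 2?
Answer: 2785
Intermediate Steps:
F(n, s) = n + 2*s (F(n, s) = s*2 + n = 2*s + n = n + 2*s)
2753 - F(-38, 3) = 2753 - (-38 + 2*3) = 2753 - (-38 + 6) = 2753 - 1*(-32) = 2753 + 32 = 2785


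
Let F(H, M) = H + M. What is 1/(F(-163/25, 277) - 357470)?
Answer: -25/8929988 ≈ -2.7996e-6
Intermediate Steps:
1/(F(-163/25, 277) - 357470) = 1/((-163/25 + 277) - 357470) = 1/(6762/25 - 357470) = 1/(-8929988/25) = -25/8929988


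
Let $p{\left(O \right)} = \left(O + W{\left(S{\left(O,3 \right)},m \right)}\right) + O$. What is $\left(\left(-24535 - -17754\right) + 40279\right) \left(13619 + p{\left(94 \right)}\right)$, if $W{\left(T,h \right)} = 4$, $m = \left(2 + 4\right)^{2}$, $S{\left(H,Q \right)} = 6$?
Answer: $462640878$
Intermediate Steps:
$m = 36$ ($m = 6^{2} = 36$)
$p{\left(O \right)} = 4 + 2 O$ ($p{\left(O \right)} = \left(O + 4\right) + O = \left(4 + O\right) + O = 4 + 2 O$)
$\left(\left(-24535 - -17754\right) + 40279\right) \left(13619 + p{\left(94 \right)}\right) = \left(\left(-24535 - -17754\right) + 40279\right) \left(13619 + \left(4 + 2 \cdot 94\right)\right) = \left(\left(-24535 + 17754\right) + 40279\right) \left(13619 + \left(4 + 188\right)\right) = \left(-6781 + 40279\right) \left(13619 + 192\right) = 33498 \cdot 13811 = 462640878$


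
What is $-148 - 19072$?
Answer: $-19220$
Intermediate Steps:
$-148 - 19072 = -19220$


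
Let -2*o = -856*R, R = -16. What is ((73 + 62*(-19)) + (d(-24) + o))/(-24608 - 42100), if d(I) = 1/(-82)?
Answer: 5983/50184 ≈ 0.11922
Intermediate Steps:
d(I) = -1/82
o = -6848 (o = -(-428)*(-16) = -½*13696 = -6848)
((73 + 62*(-19)) + (d(-24) + o))/(-24608 - 42100) = ((73 + 62*(-19)) + (-1/82 - 6848))/(-24608 - 42100) = ((73 - 1178) - 561537/82)/(-66708) = (-1105 - 561537/82)*(-1/66708) = -652147/82*(-1/66708) = 5983/50184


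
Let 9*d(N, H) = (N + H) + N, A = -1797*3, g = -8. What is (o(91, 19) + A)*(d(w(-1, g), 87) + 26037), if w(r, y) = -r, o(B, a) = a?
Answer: -1259314984/9 ≈ -1.3992e+8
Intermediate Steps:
A = -5391
d(N, H) = H/9 + 2*N/9 (d(N, H) = ((N + H) + N)/9 = ((H + N) + N)/9 = (H + 2*N)/9 = H/9 + 2*N/9)
(o(91, 19) + A)*(d(w(-1, g), 87) + 26037) = (19 - 5391)*(((⅑)*87 + 2*(-1*(-1))/9) + 26037) = -5372*((29/3 + (2/9)*1) + 26037) = -5372*((29/3 + 2/9) + 26037) = -5372*(89/9 + 26037) = -5372*234422/9 = -1259314984/9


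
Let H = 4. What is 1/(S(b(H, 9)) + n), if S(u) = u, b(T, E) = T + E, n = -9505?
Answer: -1/9492 ≈ -0.00010535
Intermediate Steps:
b(T, E) = E + T
1/(S(b(H, 9)) + n) = 1/((9 + 4) - 9505) = 1/(13 - 9505) = 1/(-9492) = -1/9492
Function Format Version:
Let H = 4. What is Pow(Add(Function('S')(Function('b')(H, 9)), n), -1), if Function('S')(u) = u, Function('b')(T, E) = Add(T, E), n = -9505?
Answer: Rational(-1, 9492) ≈ -0.00010535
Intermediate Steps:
Function('b')(T, E) = Add(E, T)
Pow(Add(Function('S')(Function('b')(H, 9)), n), -1) = Pow(Add(Add(9, 4), -9505), -1) = Pow(Add(13, -9505), -1) = Pow(-9492, -1) = Rational(-1, 9492)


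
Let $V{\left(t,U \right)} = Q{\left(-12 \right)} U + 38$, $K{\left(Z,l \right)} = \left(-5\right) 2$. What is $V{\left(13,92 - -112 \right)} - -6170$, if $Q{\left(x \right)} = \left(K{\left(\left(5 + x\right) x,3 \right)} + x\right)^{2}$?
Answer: $104944$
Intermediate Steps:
$K{\left(Z,l \right)} = -10$
$Q{\left(x \right)} = \left(-10 + x\right)^{2}$
$V{\left(t,U \right)} = 38 + 484 U$ ($V{\left(t,U \right)} = \left(-10 - 12\right)^{2} U + 38 = \left(-22\right)^{2} U + 38 = 484 U + 38 = 38 + 484 U$)
$V{\left(13,92 - -112 \right)} - -6170 = \left(38 + 484 \left(92 - -112\right)\right) - -6170 = \left(38 + 484 \left(92 + 112\right)\right) + 6170 = \left(38 + 484 \cdot 204\right) + 6170 = \left(38 + 98736\right) + 6170 = 98774 + 6170 = 104944$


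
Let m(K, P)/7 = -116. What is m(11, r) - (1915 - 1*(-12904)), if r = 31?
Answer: -15631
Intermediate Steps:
m(K, P) = -812 (m(K, P) = 7*(-116) = -812)
m(11, r) - (1915 - 1*(-12904)) = -812 - (1915 - 1*(-12904)) = -812 - (1915 + 12904) = -812 - 1*14819 = -812 - 14819 = -15631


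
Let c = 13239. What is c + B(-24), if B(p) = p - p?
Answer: 13239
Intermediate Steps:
B(p) = 0
c + B(-24) = 13239 + 0 = 13239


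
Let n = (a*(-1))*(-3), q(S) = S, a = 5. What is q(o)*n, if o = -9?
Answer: -135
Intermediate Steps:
n = 15 (n = (5*(-1))*(-3) = -5*(-3) = 15)
q(o)*n = -9*15 = -135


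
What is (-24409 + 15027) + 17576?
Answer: 8194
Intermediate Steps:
(-24409 + 15027) + 17576 = -9382 + 17576 = 8194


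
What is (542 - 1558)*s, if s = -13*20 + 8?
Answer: 256032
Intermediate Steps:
s = -252 (s = -260 + 8 = -252)
(542 - 1558)*s = (542 - 1558)*(-252) = -1016*(-252) = 256032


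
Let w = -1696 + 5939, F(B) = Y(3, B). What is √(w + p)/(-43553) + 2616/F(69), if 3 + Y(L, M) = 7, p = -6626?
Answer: 654 - I*√2383/43553 ≈ 654.0 - 0.0011208*I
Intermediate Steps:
Y(L, M) = 4 (Y(L, M) = -3 + 7 = 4)
F(B) = 4
w = 4243
√(w + p)/(-43553) + 2616/F(69) = √(4243 - 6626)/(-43553) + 2616/4 = √(-2383)*(-1/43553) + 2616*(¼) = (I*√2383)*(-1/43553) + 654 = -I*√2383/43553 + 654 = 654 - I*√2383/43553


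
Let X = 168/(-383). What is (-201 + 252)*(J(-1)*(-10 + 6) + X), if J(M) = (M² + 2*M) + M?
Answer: 147696/383 ≈ 385.63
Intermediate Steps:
J(M) = M² + 3*M
X = -168/383 (X = 168*(-1/383) = -168/383 ≈ -0.43864)
(-201 + 252)*(J(-1)*(-10 + 6) + X) = (-201 + 252)*((-(3 - 1))*(-10 + 6) - 168/383) = 51*(-1*2*(-4) - 168/383) = 51*(-2*(-4) - 168/383) = 51*(8 - 168/383) = 51*(2896/383) = 147696/383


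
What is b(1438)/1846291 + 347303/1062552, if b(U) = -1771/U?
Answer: 461037966991591/1410519959940408 ≈ 0.32686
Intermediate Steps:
b(1438)/1846291 + 347303/1062552 = -1771/1438/1846291 + 347303/1062552 = -1771*1/1438*(1/1846291) + 347303*(1/1062552) = -1771/1438*1/1846291 + 347303/1062552 = -1771/2654966458 + 347303/1062552 = 461037966991591/1410519959940408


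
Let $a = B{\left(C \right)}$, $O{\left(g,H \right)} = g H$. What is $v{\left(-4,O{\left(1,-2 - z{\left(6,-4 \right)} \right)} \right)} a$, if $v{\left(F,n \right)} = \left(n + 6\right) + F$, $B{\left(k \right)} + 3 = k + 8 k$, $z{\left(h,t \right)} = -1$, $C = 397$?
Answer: $3570$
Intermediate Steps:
$O{\left(g,H \right)} = H g$
$B{\left(k \right)} = -3 + 9 k$ ($B{\left(k \right)} = -3 + \left(k + 8 k\right) = -3 + 9 k$)
$v{\left(F,n \right)} = 6 + F + n$ ($v{\left(F,n \right)} = \left(6 + n\right) + F = 6 + F + n$)
$a = 3570$ ($a = -3 + 9 \cdot 397 = -3 + 3573 = 3570$)
$v{\left(-4,O{\left(1,-2 - z{\left(6,-4 \right)} \right)} \right)} a = \left(6 - 4 + \left(-2 - -1\right) 1\right) 3570 = \left(6 - 4 + \left(-2 + 1\right) 1\right) 3570 = \left(6 - 4 - 1\right) 3570 = 1 \cdot 3570 = 3570$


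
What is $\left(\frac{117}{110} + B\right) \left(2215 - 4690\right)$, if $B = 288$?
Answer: $- \frac{1430865}{2} \approx -7.1543 \cdot 10^{5}$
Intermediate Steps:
$\left(\frac{117}{110} + B\right) \left(2215 - 4690\right) = \left(\frac{117}{110} + 288\right) \left(2215 - 4690\right) = \left(117 \cdot \frac{1}{110} + 288\right) \left(-2475\right) = \left(\frac{117}{110} + 288\right) \left(-2475\right) = \frac{31797}{110} \left(-2475\right) = - \frac{1430865}{2}$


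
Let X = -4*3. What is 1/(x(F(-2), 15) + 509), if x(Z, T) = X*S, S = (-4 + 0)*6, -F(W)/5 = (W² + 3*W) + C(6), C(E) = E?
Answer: 1/797 ≈ 0.0012547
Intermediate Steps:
F(W) = -30 - 15*W - 5*W² (F(W) = -5*((W² + 3*W) + 6) = -5*(6 + W² + 3*W) = -30 - 15*W - 5*W²)
S = -24 (S = -4*6 = -24)
X = -12
x(Z, T) = 288 (x(Z, T) = -12*(-24) = 288)
1/(x(F(-2), 15) + 509) = 1/(288 + 509) = 1/797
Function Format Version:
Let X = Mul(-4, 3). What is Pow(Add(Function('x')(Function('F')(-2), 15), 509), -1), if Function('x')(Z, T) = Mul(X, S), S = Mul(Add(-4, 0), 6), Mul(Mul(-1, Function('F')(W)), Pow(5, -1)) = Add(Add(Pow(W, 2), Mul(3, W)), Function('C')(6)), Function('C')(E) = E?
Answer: Rational(1, 797) ≈ 0.0012547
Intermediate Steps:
Function('F')(W) = Add(-30, Mul(-15, W), Mul(-5, Pow(W, 2))) (Function('F')(W) = Mul(-5, Add(Add(Pow(W, 2), Mul(3, W)), 6)) = Mul(-5, Add(6, Pow(W, 2), Mul(3, W))) = Add(-30, Mul(-15, W), Mul(-5, Pow(W, 2))))
S = -24 (S = Mul(-4, 6) = -24)
X = -12
Function('x')(Z, T) = 288 (Function('x')(Z, T) = Mul(-12, -24) = 288)
Pow(Add(Function('x')(Function('F')(-2), 15), 509), -1) = Pow(Add(288, 509), -1) = Pow(797, -1) = Rational(1, 797)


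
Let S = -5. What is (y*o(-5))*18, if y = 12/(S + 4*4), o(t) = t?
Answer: -1080/11 ≈ -98.182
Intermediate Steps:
y = 12/11 (y = 12/(-5 + 4*4) = 12/(-5 + 16) = 12/11 ≈ 1.0909)
(y*o(-5))*18 = ((12/11)*(-5))*18 = -60/11*18 = -1080/11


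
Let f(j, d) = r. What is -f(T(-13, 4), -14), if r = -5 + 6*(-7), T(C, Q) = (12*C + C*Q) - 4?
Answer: 47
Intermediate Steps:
T(C, Q) = -4 + 12*C + C*Q
r = -47 (r = -5 - 42 = -47)
f(j, d) = -47
-f(T(-13, 4), -14) = -1*(-47) = 47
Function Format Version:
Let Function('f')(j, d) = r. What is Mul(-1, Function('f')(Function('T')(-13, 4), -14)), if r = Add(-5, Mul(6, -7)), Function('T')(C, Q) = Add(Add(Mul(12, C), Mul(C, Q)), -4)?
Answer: 47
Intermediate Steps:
Function('T')(C, Q) = Add(-4, Mul(12, C), Mul(C, Q))
r = -47 (r = Add(-5, -42) = -47)
Function('f')(j, d) = -47
Mul(-1, Function('f')(Function('T')(-13, 4), -14)) = Mul(-1, -47) = 47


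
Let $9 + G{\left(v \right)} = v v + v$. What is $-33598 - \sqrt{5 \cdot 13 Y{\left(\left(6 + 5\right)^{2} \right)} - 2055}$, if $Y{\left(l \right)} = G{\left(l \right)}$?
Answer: $-33598 - \sqrt{956890} \approx -34576.0$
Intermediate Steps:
$G{\left(v \right)} = -9 + v + v^{2}$ ($G{\left(v \right)} = -9 + \left(v v + v\right) = -9 + \left(v^{2} + v\right) = -9 + \left(v + v^{2}\right) = -9 + v + v^{2}$)
$Y{\left(l \right)} = -9 + l + l^{2}$
$-33598 - \sqrt{5 \cdot 13 Y{\left(\left(6 + 5\right)^{2} \right)} - 2055} = -33598 - \sqrt{5 \cdot 13 \left(-9 + \left(6 + 5\right)^{2} + \left(\left(6 + 5\right)^{2}\right)^{2}\right) - 2055} = -33598 - \sqrt{65 \left(-9 + 11^{2} + \left(11^{2}\right)^{2}\right) - 2055} = -33598 - \sqrt{65 \left(-9 + 121 + 121^{2}\right) - 2055} = -33598 - \sqrt{65 \left(-9 + 121 + 14641\right) - 2055} = -33598 - \sqrt{65 \cdot 14753 - 2055} = -33598 - \sqrt{958945 - 2055} = -33598 - \sqrt{956890}$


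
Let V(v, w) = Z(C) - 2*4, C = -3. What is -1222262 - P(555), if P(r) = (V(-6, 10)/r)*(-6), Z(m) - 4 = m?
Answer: -226118484/185 ≈ -1.2223e+6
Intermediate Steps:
Z(m) = 4 + m
V(v, w) = -7 (V(v, w) = (4 - 3) - 2*4 = 1 - 8 = -7)
P(r) = 42/r (P(r) = -7/r*(-6) = 42/r)
-1222262 - P(555) = -1222262 - 42/555 = -1222262 - 1*14/185 = -1222262 - 14/185 = -226118484/185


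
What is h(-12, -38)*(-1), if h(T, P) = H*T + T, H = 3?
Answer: 48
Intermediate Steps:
h(T, P) = 4*T (h(T, P) = 3*T + T = 4*T)
h(-12, -38)*(-1) = (4*(-12))*(-1) = -48*(-1) = 48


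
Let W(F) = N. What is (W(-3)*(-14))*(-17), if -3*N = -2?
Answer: 476/3 ≈ 158.67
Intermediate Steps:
N = ⅔ (N = -⅓*(-2) = ⅔ ≈ 0.66667)
W(F) = ⅔
(W(-3)*(-14))*(-17) = ((⅔)*(-14))*(-17) = -28/3*(-17) = 476/3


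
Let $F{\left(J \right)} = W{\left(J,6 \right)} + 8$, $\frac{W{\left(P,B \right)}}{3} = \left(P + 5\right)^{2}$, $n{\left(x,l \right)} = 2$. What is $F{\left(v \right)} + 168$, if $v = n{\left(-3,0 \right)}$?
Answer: $323$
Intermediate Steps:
$v = 2$
$W{\left(P,B \right)} = 3 \left(5 + P\right)^{2}$ ($W{\left(P,B \right)} = 3 \left(P + 5\right)^{2} = 3 \left(5 + P\right)^{2}$)
$F{\left(J \right)} = 8 + 3 \left(5 + J\right)^{2}$ ($F{\left(J \right)} = 3 \left(5 + J\right)^{2} + 8 = 8 + 3 \left(5 + J\right)^{2}$)
$F{\left(v \right)} + 168 = \left(8 + 3 \left(5 + 2\right)^{2}\right) + 168 = \left(8 + 3 \cdot 7^{2}\right) + 168 = \left(8 + 3 \cdot 49\right) + 168 = \left(8 + 147\right) + 168 = 155 + 168 = 323$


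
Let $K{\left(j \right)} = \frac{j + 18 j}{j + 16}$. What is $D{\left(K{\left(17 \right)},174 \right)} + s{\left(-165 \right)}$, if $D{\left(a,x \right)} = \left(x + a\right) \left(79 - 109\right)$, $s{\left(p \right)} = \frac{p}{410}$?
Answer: $- \frac{4973663}{902} \approx -5514.0$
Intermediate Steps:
$K{\left(j \right)} = \frac{19 j}{16 + j}$
$s{\left(p \right)} = \frac{p}{410}$ ($s{\left(p \right)} = p \frac{1}{410} = \frac{p}{410}$)
$D{\left(a,x \right)} = - 30 a - 30 x$ ($D{\left(a,x \right)} = \left(a + x\right) \left(-30\right) = - 30 a - 30 x$)
$D{\left(K{\left(17 \right)},174 \right)} + s{\left(-165 \right)} = \left(- 30 \cdot 19 \cdot 17 \frac{1}{16 + 17} - 5220\right) + \frac{1}{410} \left(-165\right) = \left(- 30 \cdot 19 \cdot 17 \cdot \frac{1}{33} - 5220\right) - \frac{33}{82} = \left(\left(-30\right) \frac{323}{33} - 5220\right) - \frac{33}{82} = \left(- \frac{3230}{11} - 5220\right) - \frac{33}{82} = - \frac{60650}{11} - \frac{33}{82} = - \frac{4973663}{902}$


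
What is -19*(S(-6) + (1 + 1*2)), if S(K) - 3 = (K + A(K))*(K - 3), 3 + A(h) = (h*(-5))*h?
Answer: -32433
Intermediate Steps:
A(h) = -3 - 5*h² (A(h) = -3 + (h*(-5))*h = -3 + (-5*h)*h = -3 - 5*h²)
S(K) = 3 + (-3 + K)*(-3 + K - 5*K²) (S(K) = 3 + (K + (-3 - 5*K²))*(K - 3) = 3 + (-3 + K - 5*K²)*(-3 + K) = 3 + (-3 + K)*(-3 + K - 5*K²))
-19*(S(-6) + (1 + 1*2)) = -19*((12 - 6*(-6) - 5*(-6)³ + 16*(-6)²) + (1 + 1*2)) = -19*((12 + 36 - 5*(-216) + 16*36) + (1 + 2)) = -19*((12 + 36 + 1080 + 576) + 3) = -19*(1704 + 3) = -19*1707 = -32433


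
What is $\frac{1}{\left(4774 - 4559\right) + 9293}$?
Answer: $\frac{1}{9508} \approx 0.00010517$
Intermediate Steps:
$\frac{1}{\left(4774 - 4559\right) + 9293} = \frac{1}{215 + 9293} = \frac{1}{9508}$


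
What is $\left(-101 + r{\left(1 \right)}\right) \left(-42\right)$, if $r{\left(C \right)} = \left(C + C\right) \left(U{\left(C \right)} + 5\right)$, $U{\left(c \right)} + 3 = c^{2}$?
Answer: $3990$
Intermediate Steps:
$U{\left(c \right)} = -3 + c^{2}$
$r{\left(C \right)} = 2 C \left(2 + C^{2}\right)$ ($r{\left(C \right)} = \left(C + C\right) \left(\left(-3 + C^{2}\right) + 5\right) = 2 C \left(2 + C^{2}\right)$)
$\left(-101 + r{\left(1 \right)}\right) \left(-42\right) = \left(-101 + 2 \cdot 1 \left(2 + 1^{2}\right)\right) \left(-42\right) = \left(-101 + 2 \cdot 1 \left(2 + 1\right)\right) \left(-42\right) = \left(-101 + 2 \cdot 1 \cdot 3\right) \left(-42\right) = \left(-101 + 6\right) \left(-42\right) = \left(-95\right) \left(-42\right) = 3990$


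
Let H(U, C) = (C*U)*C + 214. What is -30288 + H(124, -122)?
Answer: 1815542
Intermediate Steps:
H(U, C) = 214 + U*C² (H(U, C) = U*C² + 214 = 214 + U*C²)
-30288 + H(124, -122) = -30288 + (214 + 124*(-122)²) = -30288 + (214 + 124*14884) = -30288 + (214 + 1845616) = -30288 + 1845830 = 1815542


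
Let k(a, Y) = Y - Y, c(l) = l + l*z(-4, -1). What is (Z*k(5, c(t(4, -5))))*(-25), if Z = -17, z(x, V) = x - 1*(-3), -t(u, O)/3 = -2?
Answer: 0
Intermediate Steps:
t(u, O) = 6 (t(u, O) = -3*(-2) = 6)
z(x, V) = 3 + x (z(x, V) = x + 3 = 3 + x)
c(l) = 0 (c(l) = l + l*(3 - 4) = l + l*(-1) = l - l = 0)
k(a, Y) = 0
(Z*k(5, c(t(4, -5))))*(-25) = -17*0*(-25) = 0*(-25) = 0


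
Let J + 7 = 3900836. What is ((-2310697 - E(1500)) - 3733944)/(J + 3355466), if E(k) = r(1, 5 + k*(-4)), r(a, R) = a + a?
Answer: -671627/806255 ≈ -0.83302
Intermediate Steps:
r(a, R) = 2*a
J = 3900829 (J = -7 + 3900836 = 3900829)
E(k) = 2 (E(k) = 2*1 = 2)
((-2310697 - E(1500)) - 3733944)/(J + 3355466) = ((-2310697 - 1*2) - 3733944)/(3900829 + 3355466) = ((-2310697 - 2) - 3733944)/7256295 = (-2310699 - 3733944)*(1/7256295) = -6044643*1/7256295 = -671627/806255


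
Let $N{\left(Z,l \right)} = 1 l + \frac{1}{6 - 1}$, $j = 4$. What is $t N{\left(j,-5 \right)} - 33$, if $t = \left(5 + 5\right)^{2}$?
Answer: $-513$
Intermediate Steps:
$t = 100$ ($t = 10^{2} = 100$)
$N{\left(Z,l \right)} = \frac{1}{5} + l$ ($N{\left(Z,l \right)} = l + \frac{1}{5} = \frac{1}{5} + l$)
$t N{\left(j,-5 \right)} - 33 = 100 \left(\frac{1}{5} - 5\right) - 33 = 100 \left(- \frac{24}{5}\right) - 33 = -480 - 33 = -513$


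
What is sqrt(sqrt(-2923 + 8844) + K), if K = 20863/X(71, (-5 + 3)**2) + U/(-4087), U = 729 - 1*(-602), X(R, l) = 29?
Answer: sqrt(10101535372086 + 14047701529*sqrt(5921))/118523 ≈ 28.214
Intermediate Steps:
U = 1331 (U = 729 + 602 = 1331)
K = 85228482/118523 (K = 20863/29 + 1331/(-4087) = 20863*(1/29) + 1331*(-1/4087) = 20863/29 - 1331/4087 = 85228482/118523 ≈ 719.09)
sqrt(sqrt(-2923 + 8844) + K) = sqrt(sqrt(-2923 + 8844) + 85228482/118523) = sqrt(sqrt(5921) + 85228482/118523) = sqrt(85228482/118523 + sqrt(5921))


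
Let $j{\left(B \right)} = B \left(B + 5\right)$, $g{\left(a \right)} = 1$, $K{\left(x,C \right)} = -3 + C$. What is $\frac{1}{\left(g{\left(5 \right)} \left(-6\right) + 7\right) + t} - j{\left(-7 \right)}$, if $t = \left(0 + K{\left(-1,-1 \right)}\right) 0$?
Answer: $-13$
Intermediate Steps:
$t = 0$ ($t = \left(0 - 4\right) 0 = \left(-4\right) 0 = 0$)
$j{\left(B \right)} = B \left(5 + B\right)$
$\frac{1}{\left(g{\left(5 \right)} \left(-6\right) + 7\right) + t} - j{\left(-7 \right)} = \frac{1}{\left(1 \left(-6\right) + 7\right) + 0} - - 7 \left(5 - 7\right) = \frac{1}{\left(-6 + 7\right) + 0} - \left(-7\right) \left(-2\right) = \frac{1}{1 + 0} - 14 = 1^{-1} - 14 = 1 - 14 = -13$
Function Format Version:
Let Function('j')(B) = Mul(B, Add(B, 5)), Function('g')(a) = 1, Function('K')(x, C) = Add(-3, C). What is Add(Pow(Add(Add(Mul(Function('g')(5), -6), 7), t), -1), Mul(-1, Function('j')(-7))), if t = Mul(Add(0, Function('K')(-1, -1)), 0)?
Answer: -13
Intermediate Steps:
t = 0 (t = Mul(Add(0, Add(-3, -1)), 0) = Mul(Add(0, -4), 0) = Mul(-4, 0) = 0)
Function('j')(B) = Mul(B, Add(5, B))
Add(Pow(Add(Add(Mul(Function('g')(5), -6), 7), t), -1), Mul(-1, Function('j')(-7))) = Add(Pow(Add(Add(Mul(1, -6), 7), 0), -1), Mul(-1, Mul(-7, Add(5, -7)))) = Add(Pow(Add(Add(-6, 7), 0), -1), Mul(-1, Mul(-7, -2))) = Add(Pow(Add(1, 0), -1), Mul(-1, 14)) = Add(Pow(1, -1), -14) = Add(1, -14) = -13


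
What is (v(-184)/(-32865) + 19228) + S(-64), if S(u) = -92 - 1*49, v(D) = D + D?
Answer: 627294623/32865 ≈ 19087.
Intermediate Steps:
v(D) = 2*D
S(u) = -141 (S(u) = -92 - 49 = -141)
(v(-184)/(-32865) + 19228) + S(-64) = ((2*(-184))/(-32865) + 19228) - 141 = (-368*(-1/32865) + 19228) - 141 = (368/32865 + 19228) - 141 = 631928588/32865 - 141 = 627294623/32865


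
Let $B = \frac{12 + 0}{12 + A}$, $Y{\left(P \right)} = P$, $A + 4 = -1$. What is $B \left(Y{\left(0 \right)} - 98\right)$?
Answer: $-168$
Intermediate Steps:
$A = -5$ ($A = -4 - 1 = -5$)
$B = \frac{12}{7}$ ($B = \frac{12 + 0}{12 - 5} = \frac{12}{7} \approx 1.7143$)
$B \left(Y{\left(0 \right)} - 98\right) = \frac{12 \left(0 - 98\right)}{7} = \frac{12}{7} \left(-98\right) = -168$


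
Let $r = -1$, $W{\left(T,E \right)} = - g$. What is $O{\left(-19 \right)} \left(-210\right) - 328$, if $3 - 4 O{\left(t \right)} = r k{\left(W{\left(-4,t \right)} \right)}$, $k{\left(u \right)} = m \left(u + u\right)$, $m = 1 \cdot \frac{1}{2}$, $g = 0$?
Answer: $- \frac{971}{2} \approx -485.5$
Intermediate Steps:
$W{\left(T,E \right)} = 0$ ($W{\left(T,E \right)} = \left(-1\right) 0 = 0$)
$m = \frac{1}{2}$ ($m = 1 \cdot \frac{1}{2} = \frac{1}{2} \approx 0.5$)
$k{\left(u \right)} = u$ ($k{\left(u \right)} = \frac{u + u}{2} = \frac{2 u}{2} = u$)
$O{\left(t \right)} = \frac{3}{4}$ ($O{\left(t \right)} = \frac{3}{4} - \frac{\left(-1\right) 0}{4} = \frac{3}{4} - 0 = \frac{3}{4} + 0 = \frac{3}{4}$)
$O{\left(-19 \right)} \left(-210\right) - 328 = \frac{3}{4} \left(-210\right) - 328 = - \frac{315}{2} - 328 = - \frac{971}{2}$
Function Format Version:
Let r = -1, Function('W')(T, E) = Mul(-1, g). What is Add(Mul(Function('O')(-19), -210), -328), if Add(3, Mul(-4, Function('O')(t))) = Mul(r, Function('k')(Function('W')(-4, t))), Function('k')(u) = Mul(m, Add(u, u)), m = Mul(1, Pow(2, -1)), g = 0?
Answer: Rational(-971, 2) ≈ -485.50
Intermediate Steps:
Function('W')(T, E) = 0 (Function('W')(T, E) = Mul(-1, 0) = 0)
m = Rational(1, 2) (m = Mul(1, Rational(1, 2)) = Rational(1, 2) ≈ 0.50000)
Function('k')(u) = u (Function('k')(u) = Mul(Rational(1, 2), Add(u, u)) = Mul(Rational(1, 2), Mul(2, u)) = u)
Function('O')(t) = Rational(3, 4) (Function('O')(t) = Add(Rational(3, 4), Mul(Rational(-1, 4), Mul(-1, 0))) = Add(Rational(3, 4), Mul(Rational(-1, 4), 0)) = Add(Rational(3, 4), 0) = Rational(3, 4))
Add(Mul(Function('O')(-19), -210), -328) = Add(Mul(Rational(3, 4), -210), -328) = Add(Rational(-315, 2), -328) = Rational(-971, 2)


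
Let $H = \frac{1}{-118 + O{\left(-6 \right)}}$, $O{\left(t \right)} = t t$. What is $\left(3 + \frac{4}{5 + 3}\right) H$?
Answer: $- \frac{7}{164} \approx -0.042683$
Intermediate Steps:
$O{\left(t \right)} = t^{2}$
$H = - \frac{1}{82}$ ($H = \frac{1}{-118 + \left(-6\right)^{2}} = \frac{1}{-118 + 36} = \frac{1}{-82} = - \frac{1}{82} \approx -0.012195$)
$\left(3 + \frac{4}{5 + 3}\right) H = \left(3 + \frac{4}{5 + 3}\right) \left(- \frac{1}{82}\right) = \left(3 + \frac{4}{8}\right) \left(- \frac{1}{82}\right) = \left(3 + 4 \cdot \frac{1}{8}\right) \left(- \frac{1}{82}\right) = \left(3 + \frac{1}{2}\right) \left(- \frac{1}{82}\right) = \frac{7}{2} \left(- \frac{1}{82}\right) = - \frac{7}{164}$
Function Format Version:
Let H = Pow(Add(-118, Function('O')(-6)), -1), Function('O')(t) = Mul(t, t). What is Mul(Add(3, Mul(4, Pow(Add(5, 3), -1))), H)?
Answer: Rational(-7, 164) ≈ -0.042683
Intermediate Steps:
Function('O')(t) = Pow(t, 2)
H = Rational(-1, 82) (H = Pow(Add(-118, Pow(-6, 2)), -1) = Pow(Add(-118, 36), -1) = Pow(-82, -1) = Rational(-1, 82) ≈ -0.012195)
Mul(Add(3, Mul(4, Pow(Add(5, 3), -1))), H) = Mul(Add(3, Mul(4, Pow(Add(5, 3), -1))), Rational(-1, 82)) = Mul(Add(3, Mul(4, Pow(8, -1))), Rational(-1, 82)) = Mul(Add(3, Mul(4, Rational(1, 8))), Rational(-1, 82)) = Mul(Add(3, Rational(1, 2)), Rational(-1, 82)) = Mul(Rational(7, 2), Rational(-1, 82)) = Rational(-7, 164)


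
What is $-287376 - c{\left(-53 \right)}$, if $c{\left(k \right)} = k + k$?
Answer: $-287270$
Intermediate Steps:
$c{\left(k \right)} = 2 k$
$-287376 - c{\left(-53 \right)} = -287376 - 2 \left(-53\right) = -287376 - -106 = -287376 + 106 = -287270$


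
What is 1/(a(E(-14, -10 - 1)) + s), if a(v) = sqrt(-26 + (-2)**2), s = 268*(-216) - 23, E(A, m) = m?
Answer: -57911/3353683943 - I*sqrt(22)/3353683943 ≈ -1.7268e-5 - 1.3986e-9*I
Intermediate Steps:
s = -57911 (s = -57888 - 23 = -57911)
a(v) = I*sqrt(22) (a(v) = sqrt(-26 + 4) = sqrt(-22) = I*sqrt(22))
1/(a(E(-14, -10 - 1)) + s) = 1/(I*sqrt(22) - 57911) = 1/(-57911 + I*sqrt(22))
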